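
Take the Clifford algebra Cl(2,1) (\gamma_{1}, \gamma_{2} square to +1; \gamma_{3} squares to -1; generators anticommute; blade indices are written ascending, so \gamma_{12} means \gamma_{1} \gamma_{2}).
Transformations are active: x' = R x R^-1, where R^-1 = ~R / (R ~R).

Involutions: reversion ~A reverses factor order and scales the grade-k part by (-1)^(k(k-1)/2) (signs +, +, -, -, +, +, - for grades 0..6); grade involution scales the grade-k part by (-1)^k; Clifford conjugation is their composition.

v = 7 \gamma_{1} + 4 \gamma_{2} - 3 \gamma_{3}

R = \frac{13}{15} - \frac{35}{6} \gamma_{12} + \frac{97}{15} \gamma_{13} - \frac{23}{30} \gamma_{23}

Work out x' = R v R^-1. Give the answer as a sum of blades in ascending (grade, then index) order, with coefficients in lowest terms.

~R = \frac{13}{15} + \frac{35}{6} \gamma_{12} - \frac{97}{15} \gamma_{13} + \frac{23}{30} \gamma_{23}, and R ~R = -\frac{572}{75}, so R^-1 = ~R / (-\frac{572}{75}).
R v = \frac{32}{15} \gamma_{1} + 42 \gamma_{2} - \frac{224}{5} \gamma_{3} - \frac{206}{15} \gamma_{123}
Answer: -\frac{1351}{286} \gamma_{1} + \frac{380}{39} \gamma_{2} - \frac{6715}{858} \gamma_{3}


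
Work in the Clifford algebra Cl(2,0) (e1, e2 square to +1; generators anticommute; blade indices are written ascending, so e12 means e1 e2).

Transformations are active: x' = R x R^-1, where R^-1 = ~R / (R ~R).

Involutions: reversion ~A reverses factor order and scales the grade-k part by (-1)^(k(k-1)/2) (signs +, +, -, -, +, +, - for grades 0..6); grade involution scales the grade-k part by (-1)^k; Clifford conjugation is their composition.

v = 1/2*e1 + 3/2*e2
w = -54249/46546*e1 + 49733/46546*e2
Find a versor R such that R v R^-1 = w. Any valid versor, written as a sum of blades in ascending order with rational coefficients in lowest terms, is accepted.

Since q(v) = q(w) = 5/2, the sum R = v + w = -15488/23273*e1 + 59776/23273*e2 does the job whenever invertible.
Answer: -15488/23273*e1 + 59776/23273*e2


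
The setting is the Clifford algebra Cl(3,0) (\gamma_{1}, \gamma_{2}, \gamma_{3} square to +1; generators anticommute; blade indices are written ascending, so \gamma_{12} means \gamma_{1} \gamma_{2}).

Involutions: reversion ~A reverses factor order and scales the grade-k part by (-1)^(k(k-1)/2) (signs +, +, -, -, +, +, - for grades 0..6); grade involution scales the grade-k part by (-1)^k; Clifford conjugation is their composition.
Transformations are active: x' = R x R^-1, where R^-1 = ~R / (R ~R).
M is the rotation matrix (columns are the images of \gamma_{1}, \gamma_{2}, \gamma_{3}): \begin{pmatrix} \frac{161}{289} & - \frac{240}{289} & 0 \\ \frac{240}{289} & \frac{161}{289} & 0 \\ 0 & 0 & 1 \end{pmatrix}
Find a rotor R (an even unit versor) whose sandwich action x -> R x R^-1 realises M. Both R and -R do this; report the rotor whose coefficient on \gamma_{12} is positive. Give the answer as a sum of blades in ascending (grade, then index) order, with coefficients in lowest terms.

Method: write R = a + b12*\gamma_{12} + b13*\gamma_{13} + b23*\gamma_{23} with a^2 + b12^2 + b13^2 + b23^2 = 1 (so R^-1 = ~R). Expanding the columns R e_j ~R gives tr M = 4a^2 - 1 and, from the antisymmetric part, M21 - M12 = -4a*b12, M13 - M31 = 4a*b13, M32 - M23 = -4a*b23.
Here tr M = \frac{611}{289}, so a^2 = (1 + tr M)/4 = \frac{225}{289} and a = ±\frac{15}{17}. Taking a = \frac{15}{17}: M21 - M12 = \frac{480}{289}, M13 - M31 = 0, M32 - M23 = 0, giving b12 = -\frac{8}{17}, b13 = 0, b23 = 0, i.e. R = \frac{15}{17} - \frac{8}{17} \gamma_{12}.
Its \gamma_{12} coefficient is negative, so report the other preimage -R.
Answer: -\frac{15}{17} + \frac{8}{17} \gamma_{12}. Note: both R and -R realise this M (trace \frac{611}{289}); the covering map identifies them, and the \gamma_{12}-coefficient sign is the tie-breaker.


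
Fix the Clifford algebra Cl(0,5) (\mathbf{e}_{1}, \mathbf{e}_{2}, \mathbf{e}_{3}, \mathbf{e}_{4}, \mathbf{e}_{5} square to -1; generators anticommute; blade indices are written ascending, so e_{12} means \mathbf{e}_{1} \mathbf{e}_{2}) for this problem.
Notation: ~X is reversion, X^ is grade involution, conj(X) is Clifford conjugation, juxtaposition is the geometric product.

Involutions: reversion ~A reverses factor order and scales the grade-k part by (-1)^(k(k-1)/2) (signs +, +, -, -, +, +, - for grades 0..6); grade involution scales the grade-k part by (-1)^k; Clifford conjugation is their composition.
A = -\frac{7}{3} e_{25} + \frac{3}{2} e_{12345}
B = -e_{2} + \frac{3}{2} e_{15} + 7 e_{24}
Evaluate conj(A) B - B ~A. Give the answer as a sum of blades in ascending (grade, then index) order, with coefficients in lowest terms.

first term: -\frac{7}{3} e_{5} - \frac{7}{2} e_{12} - \frac{49}{3} e_{45} - \frac{21}{2} e_{135} - \frac{9}{4} e_{234} + \frac{3}{2} e_{1345}
second term: \frac{7}{3} e_{5} + \frac{7}{2} e_{12} + \frac{49}{3} e_{45} + \frac{21}{2} e_{135} + \frac{9}{4} e_{234} - \frac{3}{2} e_{1345}
Answer: -\frac{14}{3} e_{5} - 7 e_{12} - \frac{98}{3} e_{45} - 21 e_{135} - \frac{9}{2} e_{234} + 3 e_{1345}


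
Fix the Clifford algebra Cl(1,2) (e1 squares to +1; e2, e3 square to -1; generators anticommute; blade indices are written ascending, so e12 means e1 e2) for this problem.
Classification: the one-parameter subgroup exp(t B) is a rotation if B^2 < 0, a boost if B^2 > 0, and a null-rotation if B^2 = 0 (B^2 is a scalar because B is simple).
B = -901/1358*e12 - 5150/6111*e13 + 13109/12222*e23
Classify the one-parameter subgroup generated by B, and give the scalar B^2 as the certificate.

B^2 term by term: the squares give (-901/1358)^2*(e12)^2 + (-5150/6111)^2*(e13)^2 + (13109/12222)^2*(e23)^2 = 811801/1844164*(+1) + 26522500/37344321*(+1) + 171845881/149377284*(-1) = 0 (each basis 2-blade squares to minus the product of its generators' squares); cross terms between blades sharing an index anticommute and cancel. So B^2 = 0.
Answer: null-rotation, certificate B^2 = 0. Why this suffices: the scalar 0 survives any versor conjugation, so its sign alone determines the class however B is presented.


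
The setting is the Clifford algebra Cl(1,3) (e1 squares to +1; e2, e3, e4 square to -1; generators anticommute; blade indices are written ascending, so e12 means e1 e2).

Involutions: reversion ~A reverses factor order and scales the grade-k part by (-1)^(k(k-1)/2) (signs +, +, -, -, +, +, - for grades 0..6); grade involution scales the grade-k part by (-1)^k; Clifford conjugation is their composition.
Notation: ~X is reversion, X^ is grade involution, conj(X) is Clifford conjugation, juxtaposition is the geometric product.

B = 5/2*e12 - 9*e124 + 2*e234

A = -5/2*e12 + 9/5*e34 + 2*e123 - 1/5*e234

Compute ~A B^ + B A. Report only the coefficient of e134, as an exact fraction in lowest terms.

first term: 117/20 - 18/5*e2 - 5*e3 + 45/2*e4 - 9/5*e13 - 4*e14 - 18*e34 + 81/5*e123 + 11/2*e134 - 9/2*e1234
second term: -133/20 - 18/5*e2 + 5*e3 + 45/2*e4 + 9/5*e13 + 4*e14 + 18*e34 - 81/5*e123 - 9/2*e134 + 9/2*e1234
Answer: 1


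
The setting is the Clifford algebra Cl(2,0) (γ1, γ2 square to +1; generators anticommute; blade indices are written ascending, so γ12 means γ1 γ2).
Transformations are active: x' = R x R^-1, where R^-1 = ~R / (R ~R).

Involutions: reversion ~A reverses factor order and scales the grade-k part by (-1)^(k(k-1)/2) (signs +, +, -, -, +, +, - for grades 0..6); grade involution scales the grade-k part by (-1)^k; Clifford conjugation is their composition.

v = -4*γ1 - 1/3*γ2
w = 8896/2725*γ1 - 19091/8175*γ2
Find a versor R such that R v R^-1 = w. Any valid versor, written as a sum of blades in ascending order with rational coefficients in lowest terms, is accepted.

The midline construction: v and w both square to 145/9, so reflecting in their sum -2004/2725*γ1 - 7272/2725*γ2 exchanges them.
Answer: -2004/2725*γ1 - 7272/2725*γ2


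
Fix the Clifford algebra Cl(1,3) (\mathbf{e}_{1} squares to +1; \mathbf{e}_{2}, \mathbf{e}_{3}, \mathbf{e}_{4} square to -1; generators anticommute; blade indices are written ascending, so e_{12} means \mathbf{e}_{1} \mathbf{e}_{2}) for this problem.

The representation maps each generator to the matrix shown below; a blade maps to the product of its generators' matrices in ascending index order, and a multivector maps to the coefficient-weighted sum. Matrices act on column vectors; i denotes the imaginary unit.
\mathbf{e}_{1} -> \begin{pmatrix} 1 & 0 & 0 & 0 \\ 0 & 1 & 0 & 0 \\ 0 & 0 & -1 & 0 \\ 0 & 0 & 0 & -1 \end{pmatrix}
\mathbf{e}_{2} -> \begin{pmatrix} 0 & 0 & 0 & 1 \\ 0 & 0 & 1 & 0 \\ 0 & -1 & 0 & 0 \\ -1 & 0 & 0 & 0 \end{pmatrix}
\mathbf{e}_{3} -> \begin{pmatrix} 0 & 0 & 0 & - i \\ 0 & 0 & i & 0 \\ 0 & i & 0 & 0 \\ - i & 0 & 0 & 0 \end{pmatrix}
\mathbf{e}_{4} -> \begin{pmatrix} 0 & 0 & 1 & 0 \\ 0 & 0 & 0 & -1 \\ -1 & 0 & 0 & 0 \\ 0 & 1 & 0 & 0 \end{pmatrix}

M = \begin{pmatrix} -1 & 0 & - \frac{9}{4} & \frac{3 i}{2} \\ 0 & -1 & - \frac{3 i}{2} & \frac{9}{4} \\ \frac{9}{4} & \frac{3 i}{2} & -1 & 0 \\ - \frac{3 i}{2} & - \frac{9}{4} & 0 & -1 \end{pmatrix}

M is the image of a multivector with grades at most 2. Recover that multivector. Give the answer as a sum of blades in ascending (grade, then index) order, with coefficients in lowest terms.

Method: the blade images are trace-orthogonal — tr(rho(e_A) rho(e_B)^-1) = 4 if A = B and 0 otherwise — and rho(e_A)^-1 = (e_A)^2 * rho(e_A) with (e_A)^2 = +1 or -1, so the coefficient of e_A in the preimage is (e_A)^2 * tr(M rho(e_A))/4.
Nonzero projections over blades of grade <= 2: 1: (1)^2 = +1, tr(M 1) = -4, coefficient -1; e_{4}: (e_{4})^2 = -1, tr(M rho(e_{4})) = 9, coefficient -\frac{9}{4}; e_{13}: (e_{13})^2 = +1, tr(M rho(e_{13})) = -6, coefficient -\frac{3}{2}. Every other blade of grade <= 2 projects to 0.
Answer: -1 - \frac{9}{4} e_{4} - \frac{3}{2} e_{13}


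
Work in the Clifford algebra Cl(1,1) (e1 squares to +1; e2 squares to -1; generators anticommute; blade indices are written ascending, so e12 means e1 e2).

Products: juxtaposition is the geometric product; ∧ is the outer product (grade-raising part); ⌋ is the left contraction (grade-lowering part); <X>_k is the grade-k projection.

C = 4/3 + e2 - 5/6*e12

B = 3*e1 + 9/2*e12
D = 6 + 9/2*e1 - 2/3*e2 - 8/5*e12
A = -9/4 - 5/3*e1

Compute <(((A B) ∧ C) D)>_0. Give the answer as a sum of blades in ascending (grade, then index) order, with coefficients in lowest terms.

step 1: -5 - 27/4*e1 - 15/2*e2 - 81/8*e12
step 2: -20/3 - 9*e1 - 15*e2 - 193/12*e12
step 3: -1943/30 - 1273/18*e1 + 439/360*e2 - 37/3*e12
step 4: -1943/30
Answer: -1943/30


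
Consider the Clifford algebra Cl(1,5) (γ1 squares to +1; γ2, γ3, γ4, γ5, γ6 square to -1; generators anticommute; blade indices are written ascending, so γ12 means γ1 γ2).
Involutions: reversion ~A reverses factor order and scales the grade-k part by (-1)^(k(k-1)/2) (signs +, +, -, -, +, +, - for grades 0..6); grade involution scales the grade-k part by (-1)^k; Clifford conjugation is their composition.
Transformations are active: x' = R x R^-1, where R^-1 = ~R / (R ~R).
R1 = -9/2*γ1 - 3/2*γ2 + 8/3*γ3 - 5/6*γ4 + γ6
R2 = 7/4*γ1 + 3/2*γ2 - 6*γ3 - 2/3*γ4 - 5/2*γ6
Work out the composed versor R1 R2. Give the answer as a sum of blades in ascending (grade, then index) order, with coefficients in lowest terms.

Distribute over the terms of R1 (each basis-blade product reordered to ascending indices, repeated generators contracted through their squares):
(-9/2*γ1) R2 = -63/8 - 27/4*γ12 + 27*γ13 + 3*γ14 + 45/4*γ16
(-3/2*γ2) R2 = 9/4 + 21/8*γ12 + 9*γ23 + γ24 + 15/4*γ26
(8/3*γ3) R2 = 16 - 14/3*γ13 - 4*γ23 - 16/9*γ34 - 20/3*γ36
(-5/6*γ4) R2 = -5/9 + 35/24*γ14 + 5/4*γ24 - 5*γ34 + 25/12*γ46
(γ6) R2 = 5/2 - 7/4*γ16 - 3/2*γ26 + 6*γ36 + 2/3*γ46
Summing the partial products and collecting blades:
Answer: 887/72 - 33/8*γ12 + 67/3*γ13 + 107/24*γ14 + 19/2*γ16 + 5*γ23 + 9/4*γ24 + 9/4*γ26 - 61/9*γ34 - 2/3*γ36 + 11/4*γ46


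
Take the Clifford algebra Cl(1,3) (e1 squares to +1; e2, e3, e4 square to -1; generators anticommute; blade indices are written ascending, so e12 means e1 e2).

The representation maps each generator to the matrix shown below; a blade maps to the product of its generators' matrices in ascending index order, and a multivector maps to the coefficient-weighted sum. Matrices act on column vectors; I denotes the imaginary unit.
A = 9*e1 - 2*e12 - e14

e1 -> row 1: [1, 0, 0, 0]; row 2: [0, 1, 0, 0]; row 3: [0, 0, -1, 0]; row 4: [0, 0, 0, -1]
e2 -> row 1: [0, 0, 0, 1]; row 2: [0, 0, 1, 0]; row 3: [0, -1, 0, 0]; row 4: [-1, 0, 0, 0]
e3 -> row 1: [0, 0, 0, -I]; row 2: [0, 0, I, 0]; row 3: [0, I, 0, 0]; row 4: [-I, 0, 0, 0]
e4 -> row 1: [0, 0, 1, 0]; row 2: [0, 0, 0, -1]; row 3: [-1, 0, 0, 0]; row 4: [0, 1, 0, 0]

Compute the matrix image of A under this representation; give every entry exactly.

Bivector images (products of the table entries): rho(e12) = rho(e1)rho(e2) = row 1: [0, 0, 0, 1]; row 2: [0, 0, 1, 0]; row 3: [0, 1, 0, 0]; row 4: [1, 0, 0, 0]; rho(e14) = rho(e1)rho(e4) = row 1: [0, 0, 1, 0]; row 2: [0, 0, 0, -1]; row 3: [1, 0, 0, 0]; row 4: [0, -1, 0, 0].
M = (9)*rho(e1) + (-2)*rho(e12) + (-1)*rho(e14), summed entrywise:
Answer: row 1: [9, 0, -1, -2]; row 2: [0, 9, -2, 1]; row 3: [-1, -2, -9, 0]; row 4: [-2, 1, 0, -9]


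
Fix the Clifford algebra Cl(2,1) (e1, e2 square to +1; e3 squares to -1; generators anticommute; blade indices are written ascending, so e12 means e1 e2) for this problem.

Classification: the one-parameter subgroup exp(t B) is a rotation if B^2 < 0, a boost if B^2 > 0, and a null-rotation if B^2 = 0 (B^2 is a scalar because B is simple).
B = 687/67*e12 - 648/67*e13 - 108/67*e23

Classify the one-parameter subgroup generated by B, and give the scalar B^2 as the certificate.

B^2 term by term: the squares give (687/67)^2*(e12)^2 + (-648/67)^2*(e13)^2 + (-108/67)^2*(e23)^2 = 471969/4489*(-1) + 419904/4489*(+1) + 11664/4489*(+1) = -9 (each basis 2-blade squares to minus the product of its generators' squares); cross terms between blades sharing an index anticommute and cancel. So B^2 = -9.
Answer: rotation, certificate B^2 = -9. The invariant at work: B^2 = -9 is unchanged by conjugation, hence its sign classifies the subgroup whatever basis B is written in.


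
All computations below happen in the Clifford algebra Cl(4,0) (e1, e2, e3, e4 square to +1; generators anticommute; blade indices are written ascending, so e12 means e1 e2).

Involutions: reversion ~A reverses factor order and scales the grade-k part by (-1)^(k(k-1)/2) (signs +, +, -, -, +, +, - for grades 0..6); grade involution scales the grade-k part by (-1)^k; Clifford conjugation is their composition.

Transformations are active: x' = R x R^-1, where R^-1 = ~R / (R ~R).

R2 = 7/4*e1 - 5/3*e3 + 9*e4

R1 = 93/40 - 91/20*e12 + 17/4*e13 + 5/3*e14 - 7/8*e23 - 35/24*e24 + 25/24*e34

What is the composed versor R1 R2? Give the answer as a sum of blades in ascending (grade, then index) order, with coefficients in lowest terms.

Distribute over the terms of R2 (each basis-blade product reordered to ascending indices, repeated generators contracted through their squares):
R1 (7/4*e1) = 651/160*e1 + 637/80*e2 - 119/16*e3 - 35/12*e4 - 49/32*e123 - 245/96*e124 + 175/96*e134
R1 (-5/3*e3) = -85/12*e1 + 35/24*e2 - 31/8*e3 + 125/72*e4 + 91/12*e123 + 25/9*e134 - 175/72*e234
R1 (9*e4) = 15*e1 - 105/8*e2 + 75/8*e3 + 837/40*e4 - 819/20*e124 + 153/4*e134 - 63/8*e234
Summing the partial products and collecting blades:
Answer: 5753/480*e1 - 889/240*e2 - 31/16*e3 + 1777/90*e4 + 581/96*e123 - 20881/480*e124 + 12341/288*e134 - 371/36*e234


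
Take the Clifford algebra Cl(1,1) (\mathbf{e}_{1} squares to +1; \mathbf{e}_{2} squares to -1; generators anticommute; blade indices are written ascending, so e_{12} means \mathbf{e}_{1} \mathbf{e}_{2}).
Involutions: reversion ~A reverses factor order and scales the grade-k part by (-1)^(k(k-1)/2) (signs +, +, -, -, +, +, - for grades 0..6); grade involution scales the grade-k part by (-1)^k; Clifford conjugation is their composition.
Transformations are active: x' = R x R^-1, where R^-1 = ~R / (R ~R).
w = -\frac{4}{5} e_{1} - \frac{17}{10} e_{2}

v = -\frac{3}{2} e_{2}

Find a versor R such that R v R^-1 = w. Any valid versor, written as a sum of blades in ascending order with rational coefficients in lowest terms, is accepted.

Here q(v) = q(w) = -\frac{9}{4}; the classical choice R = v + w = -\frac{4}{5} e_{1} - \frac{16}{5} e_{2} then realises v -> w under the sandwich.
Answer: -\frac{4}{5} e_{1} - \frac{16}{5} e_{2}


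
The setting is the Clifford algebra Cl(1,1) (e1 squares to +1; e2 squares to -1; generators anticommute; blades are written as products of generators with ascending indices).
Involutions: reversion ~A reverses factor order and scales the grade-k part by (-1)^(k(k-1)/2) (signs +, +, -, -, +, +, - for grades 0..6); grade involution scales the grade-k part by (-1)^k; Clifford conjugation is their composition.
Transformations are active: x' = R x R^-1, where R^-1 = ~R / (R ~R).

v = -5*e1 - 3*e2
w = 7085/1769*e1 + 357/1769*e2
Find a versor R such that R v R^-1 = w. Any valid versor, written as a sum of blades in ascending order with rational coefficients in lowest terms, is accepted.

R = v + w = -1760/1769*e1 - 4950/1769*e2 works: the equal norms (16) guarantee its sandwich swaps v into w.
Answer: -1760/1769*e1 - 4950/1769*e2


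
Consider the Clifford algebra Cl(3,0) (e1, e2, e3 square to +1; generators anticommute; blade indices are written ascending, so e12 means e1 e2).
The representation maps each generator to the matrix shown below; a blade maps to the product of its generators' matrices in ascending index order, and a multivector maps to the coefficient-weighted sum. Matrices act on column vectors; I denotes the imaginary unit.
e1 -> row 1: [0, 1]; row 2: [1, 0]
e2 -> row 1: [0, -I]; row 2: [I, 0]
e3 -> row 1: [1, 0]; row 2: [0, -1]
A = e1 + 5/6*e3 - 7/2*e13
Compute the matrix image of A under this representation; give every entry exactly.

Bivector images (products of the table entries): rho(e13) = rho(e1)rho(e3) = row 1: [0, -1]; row 2: [1, 0].
M = (1)*rho(e1) + (5/6)*rho(e3) + (-7/2)*rho(e13), summed entrywise:
Answer: row 1: [5/6, 9/2]; row 2: [-5/2, -5/6]


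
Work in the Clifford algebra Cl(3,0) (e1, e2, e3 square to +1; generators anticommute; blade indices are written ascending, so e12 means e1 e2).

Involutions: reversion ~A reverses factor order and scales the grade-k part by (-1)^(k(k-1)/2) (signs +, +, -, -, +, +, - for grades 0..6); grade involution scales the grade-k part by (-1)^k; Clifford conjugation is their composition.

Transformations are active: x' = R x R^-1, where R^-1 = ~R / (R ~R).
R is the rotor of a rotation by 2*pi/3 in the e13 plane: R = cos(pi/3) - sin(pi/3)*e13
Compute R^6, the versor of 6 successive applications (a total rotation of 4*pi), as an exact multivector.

Because a rotor carries half the rotation angle, composing 6 copies of this e13-plane rotor multiplies the phase: 6*(pi/3) = 2*pi, hence R^6 = cos(2*pi) - sin(2*pi)*e13.
cos(2*pi) = 1 and sin(2*pi) = 0, so R^6 = 1. The total rotation 4*pi is 2 full turns, so every vector returns to itself, yet the rotor is +1, back on the identity sheet (an even number of 2*pi turns).
Answer: 1


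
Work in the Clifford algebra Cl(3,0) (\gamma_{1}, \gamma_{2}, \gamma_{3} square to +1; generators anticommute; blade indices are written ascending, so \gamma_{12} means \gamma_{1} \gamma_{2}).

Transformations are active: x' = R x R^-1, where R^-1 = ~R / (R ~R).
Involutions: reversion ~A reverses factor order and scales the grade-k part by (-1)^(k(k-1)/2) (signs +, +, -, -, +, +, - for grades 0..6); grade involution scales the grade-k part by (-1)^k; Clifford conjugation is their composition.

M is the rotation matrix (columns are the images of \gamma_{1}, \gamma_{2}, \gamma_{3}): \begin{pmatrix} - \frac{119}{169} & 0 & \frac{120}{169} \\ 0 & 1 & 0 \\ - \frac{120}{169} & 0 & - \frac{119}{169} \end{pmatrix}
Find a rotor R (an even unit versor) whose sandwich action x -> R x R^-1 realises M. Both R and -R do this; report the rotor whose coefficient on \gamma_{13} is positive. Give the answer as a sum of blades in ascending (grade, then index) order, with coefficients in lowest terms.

Method: write R = a + b12*\gamma_{12} + b13*\gamma_{13} + b23*\gamma_{23} with a^2 + b12^2 + b13^2 + b23^2 = 1 (so R^-1 = ~R). Expanding the columns R e_j ~R gives tr M = 4a^2 - 1 and, from the antisymmetric part, M21 - M12 = -4a*b12, M13 - M31 = 4a*b13, M32 - M23 = -4a*b23.
Here tr M = -\frac{69}{169}, so a^2 = (1 + tr M)/4 = \frac{25}{169} and a = ±\frac{5}{13}. Taking a = \frac{5}{13}: M21 - M12 = 0, M13 - M31 = \frac{240}{169}, M32 - M23 = 0, giving b12 = 0, b13 = \frac{12}{13}, b23 = 0, i.e. R = \frac{5}{13} + \frac{12}{13} \gamma_{13}.
Its \gamma_{13} coefficient is already positive.
Answer: \frac{5}{13} + \frac{12}{13} \gamma_{13}. Note: both R and -R realise this M (trace -\frac{69}{169}); the covering map identifies them, and the \gamma_{13}-coefficient sign is the tie-breaker.


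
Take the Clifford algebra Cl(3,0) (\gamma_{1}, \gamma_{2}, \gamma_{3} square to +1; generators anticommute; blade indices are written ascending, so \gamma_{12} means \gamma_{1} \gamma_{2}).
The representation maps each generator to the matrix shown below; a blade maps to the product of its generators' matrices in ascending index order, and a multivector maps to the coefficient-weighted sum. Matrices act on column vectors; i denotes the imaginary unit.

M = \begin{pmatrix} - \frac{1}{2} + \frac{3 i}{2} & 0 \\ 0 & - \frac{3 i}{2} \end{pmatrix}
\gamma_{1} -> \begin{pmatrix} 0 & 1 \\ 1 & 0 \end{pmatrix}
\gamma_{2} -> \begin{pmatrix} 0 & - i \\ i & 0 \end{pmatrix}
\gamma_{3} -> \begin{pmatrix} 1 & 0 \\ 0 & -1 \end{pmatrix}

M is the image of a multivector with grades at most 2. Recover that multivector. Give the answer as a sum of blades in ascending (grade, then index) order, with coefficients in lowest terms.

Method: 1, rho(\gamma_{1}), rho(\gamma_{2}), rho(\gamma_{3}) form a trace-orthogonal basis of the 2x2 complex matrices (tr(X Y) = 2 if X = Y, else 0), so M = m0*1 + m1*rho(\gamma_{1}) + m2*rho(\gamma_{2}) + m3*rho(\gamma_{3}) with m0 = tr(M)/2 = - \frac{1}{4}, m1 = tr(M rho(\gamma_{1}))/2 = 0, m2 = tr(M rho(\gamma_{2}))/2 = 0, m3 = tr(M rho(\gamma_{3}))/2 = - \frac{1}{4} + \frac{3 i}{2}.
Multiplying table entries, the bivector images are rho(\gamma_{12}) = i*rho(\gamma_{3}), rho(\gamma_{13}) = -i*rho(\gamma_{2}), rho(\gamma_{23}) = i*rho(\gamma_{1}); with real blade coefficients the real parts of m0..m3 are the coefficients of 1, \gamma_{1}, \gamma_{2}, \gamma_{3} and the imaginary parts give the bivectors (\gamma_{23}: Im m1, \gamma_{13}: -Im m2, \gamma_{12}: Im m3).
Answer: -\frac{1}{4} - \frac{1}{4} \gamma_{3} + \frac{3}{2} \gamma_{12}


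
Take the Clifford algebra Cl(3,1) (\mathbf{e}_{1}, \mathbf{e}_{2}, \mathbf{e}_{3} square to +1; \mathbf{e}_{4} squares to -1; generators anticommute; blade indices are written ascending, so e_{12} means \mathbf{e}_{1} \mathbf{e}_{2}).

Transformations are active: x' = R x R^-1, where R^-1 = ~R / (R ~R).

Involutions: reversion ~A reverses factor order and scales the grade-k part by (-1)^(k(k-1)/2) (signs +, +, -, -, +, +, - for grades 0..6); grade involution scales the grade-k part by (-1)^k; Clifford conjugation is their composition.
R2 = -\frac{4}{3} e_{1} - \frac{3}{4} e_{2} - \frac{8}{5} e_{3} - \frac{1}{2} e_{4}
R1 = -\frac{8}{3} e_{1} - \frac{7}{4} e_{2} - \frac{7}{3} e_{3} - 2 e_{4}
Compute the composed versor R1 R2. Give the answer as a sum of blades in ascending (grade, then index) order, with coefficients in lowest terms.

Distribute over the terms of R1 (each basis-blade product reordered to ascending indices, repeated generators contracted through their squares):
(-\frac{8}{3} e_{1}) R2 = \frac{32}{9} + 2 e_{12} + \frac{64}{15} e_{13} + \frac{4}{3} e_{14}
(-\frac{7}{4} e_{2}) R2 = \frac{21}{16} - \frac{7}{3} e_{12} + \frac{14}{5} e_{23} + \frac{7}{8} e_{24}
(-\frac{7}{3} e_{3}) R2 = \frac{56}{15} - \frac{28}{9} e_{13} - \frac{7}{4} e_{23} + \frac{7}{6} e_{34}
(-2 e_{4}) R2 = -1 - \frac{8}{3} e_{14} - \frac{3}{2} e_{24} - \frac{16}{5} e_{34}
Summing the partial products and collecting blades:
Answer: \frac{5473}{720} - \frac{1}{3} e_{12} + \frac{52}{45} e_{13} - \frac{4}{3} e_{14} + \frac{21}{20} e_{23} - \frac{5}{8} e_{24} - \frac{61}{30} e_{34}


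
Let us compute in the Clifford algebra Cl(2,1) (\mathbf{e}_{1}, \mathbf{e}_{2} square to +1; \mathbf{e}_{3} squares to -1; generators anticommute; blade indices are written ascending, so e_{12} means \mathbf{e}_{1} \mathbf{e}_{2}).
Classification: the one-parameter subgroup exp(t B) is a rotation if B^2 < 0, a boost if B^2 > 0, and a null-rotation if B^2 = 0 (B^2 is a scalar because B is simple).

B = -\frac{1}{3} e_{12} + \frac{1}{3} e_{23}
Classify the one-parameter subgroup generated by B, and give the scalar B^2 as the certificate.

B^2 term by term: the squares give (-\frac{1}{3})^2*(e_{12})^2 + (\frac{1}{3})^2*(e_{23})^2 = \frac{1}{9}*(-1) + \frac{1}{9}*(+1) = 0 (each basis 2-blade squares to minus the product of its generators' squares); cross terms between blades sharing an index anticommute and cancel. So B^2 = 0.
Answer: null-rotation, certificate B^2 = 0. Because 0 is invariant under every versor sandwich, the classification follows from its sign alone.


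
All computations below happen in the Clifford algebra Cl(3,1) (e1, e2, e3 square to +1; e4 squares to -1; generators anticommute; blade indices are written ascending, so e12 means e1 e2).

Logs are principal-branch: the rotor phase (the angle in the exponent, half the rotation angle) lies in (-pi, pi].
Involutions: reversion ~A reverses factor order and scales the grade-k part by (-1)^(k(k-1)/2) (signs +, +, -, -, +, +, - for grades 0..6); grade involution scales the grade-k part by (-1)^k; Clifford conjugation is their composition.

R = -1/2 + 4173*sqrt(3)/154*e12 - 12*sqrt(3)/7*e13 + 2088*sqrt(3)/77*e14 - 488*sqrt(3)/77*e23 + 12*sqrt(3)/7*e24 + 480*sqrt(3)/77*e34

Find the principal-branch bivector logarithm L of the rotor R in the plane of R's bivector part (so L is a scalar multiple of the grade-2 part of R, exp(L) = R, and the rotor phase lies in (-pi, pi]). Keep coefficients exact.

The scalar part of R is -1/2, so the principal-branch rotor phase is pinned; divide the bivector part by its sine to get the unit plane — L is the phase times that plane.
Concretely: cos(phase) = -1/2 gives phase = ±2*pi/3, and since phase/sin(phase) is even the sign is immaterial: L = (phase/sin(phase)) * <R>_2 = (4*sqrt(3)*pi/9) * <R>_2.
Answer: 2782*pi/77*e12 - 16*pi/7*e13 + 2784*pi/77*e14 - 1952*pi/231*e23 + 16*pi/7*e24 + 640*pi/77*e34


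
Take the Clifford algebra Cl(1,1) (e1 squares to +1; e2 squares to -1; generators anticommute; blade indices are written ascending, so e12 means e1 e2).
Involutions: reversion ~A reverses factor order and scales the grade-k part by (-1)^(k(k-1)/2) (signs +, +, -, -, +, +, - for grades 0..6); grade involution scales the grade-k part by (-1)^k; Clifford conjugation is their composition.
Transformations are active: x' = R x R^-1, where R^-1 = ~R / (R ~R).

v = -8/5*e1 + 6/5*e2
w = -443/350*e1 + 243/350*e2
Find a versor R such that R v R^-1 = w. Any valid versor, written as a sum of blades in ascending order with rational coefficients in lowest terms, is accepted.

Sketch: the shared square 28/25 makes R = v + w = -1003/350*e1 + 663/350*e2 the natural versor; its sandwich fixes that direction, negates (v - w)/2, and sends v to w.
Answer: -1003/350*e1 + 663/350*e2


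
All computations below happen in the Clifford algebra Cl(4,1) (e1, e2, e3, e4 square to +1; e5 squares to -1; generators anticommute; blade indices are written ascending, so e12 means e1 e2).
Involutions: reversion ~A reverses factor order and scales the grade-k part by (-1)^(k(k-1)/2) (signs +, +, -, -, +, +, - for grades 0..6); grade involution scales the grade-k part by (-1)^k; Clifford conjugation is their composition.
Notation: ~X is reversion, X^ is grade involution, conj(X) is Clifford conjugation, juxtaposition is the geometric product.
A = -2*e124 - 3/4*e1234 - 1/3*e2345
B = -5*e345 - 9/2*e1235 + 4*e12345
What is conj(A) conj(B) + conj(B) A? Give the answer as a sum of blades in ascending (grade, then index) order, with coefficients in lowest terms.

first term: -4/3*e1 + 5/3*e2 + 3*e5 + 3/2*e14 + 8*e35 + 27/8*e45 - 15/4*e125 + 9*e345 - 10*e1235
second term: -4/3*e1 - 5/3*e2 + 3*e5 - 3/2*e14 + 8*e35 - 27/8*e45 - 15/4*e125 + 9*e345 - 10*e1235
Answer: -8/3*e1 + 6*e5 + 16*e35 - 15/2*e125 + 18*e345 - 20*e1235


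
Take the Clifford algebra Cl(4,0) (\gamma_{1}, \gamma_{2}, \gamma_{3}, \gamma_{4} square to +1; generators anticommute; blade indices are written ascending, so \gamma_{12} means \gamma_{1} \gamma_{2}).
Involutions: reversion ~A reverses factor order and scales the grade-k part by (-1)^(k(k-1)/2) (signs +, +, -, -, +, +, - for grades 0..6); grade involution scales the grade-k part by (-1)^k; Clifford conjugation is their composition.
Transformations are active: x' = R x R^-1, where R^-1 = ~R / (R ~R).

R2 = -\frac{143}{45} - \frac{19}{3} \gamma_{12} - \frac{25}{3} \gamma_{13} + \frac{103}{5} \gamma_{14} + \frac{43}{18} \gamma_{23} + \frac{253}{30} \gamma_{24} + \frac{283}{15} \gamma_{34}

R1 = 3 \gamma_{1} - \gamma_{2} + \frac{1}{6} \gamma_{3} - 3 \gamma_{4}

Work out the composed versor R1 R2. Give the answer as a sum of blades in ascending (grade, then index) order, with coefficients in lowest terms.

Distribute over the terms of R1 (each basis-blade product reordered to ascending indices, repeated generators contracted through their squares):
(3 \gamma_{1}) R2 = -\frac{143}{15} \gamma_{1} - 19 \gamma_{2} - 25 \gamma_{3} + \frac{309}{5} \gamma_{4} + \frac{43}{6} \gamma_{123} + \frac{253}{10} \gamma_{124} + \frac{283}{5} \gamma_{134}
(-\gamma_{2}) R2 = -\frac{19}{3} \gamma_{1} + \frac{143}{45} \gamma_{2} - \frac{43}{18} \gamma_{3} - \frac{253}{30} \gamma_{4} - \frac{25}{3} \gamma_{123} + \frac{103}{5} \gamma_{124} - \frac{283}{15} \gamma_{234}
(\frac{1}{6} \gamma_{3}) R2 = \frac{25}{18} \gamma_{1} - \frac{43}{108} \gamma_{2} - \frac{143}{270} \gamma_{3} + \frac{283}{90} \gamma_{4} - \frac{19}{18} \gamma_{123} - \frac{103}{30} \gamma_{134} - \frac{253}{180} \gamma_{234}
(-3 \gamma_{4}) R2 = \frac{309}{5} \gamma_{1} + \frac{253}{10} \gamma_{2} + \frac{283}{5} \gamma_{3} + \frac{143}{15} \gamma_{4} + 19 \gamma_{124} + 25 \gamma_{134} - \frac{43}{6} \gamma_{234}
Summing the partial products and collecting blades:
Answer: \frac{4259}{90} \gamma_{1} + \frac{4903}{540} \gamma_{2} + \frac{3872}{135} \gamma_{3} + \frac{2972}{45} \gamma_{4} - \frac{20}{9} \gamma_{123} + \frac{649}{10} \gamma_{124} + \frac{469}{6} \gamma_{134} - \frac{4939}{180} \gamma_{234}


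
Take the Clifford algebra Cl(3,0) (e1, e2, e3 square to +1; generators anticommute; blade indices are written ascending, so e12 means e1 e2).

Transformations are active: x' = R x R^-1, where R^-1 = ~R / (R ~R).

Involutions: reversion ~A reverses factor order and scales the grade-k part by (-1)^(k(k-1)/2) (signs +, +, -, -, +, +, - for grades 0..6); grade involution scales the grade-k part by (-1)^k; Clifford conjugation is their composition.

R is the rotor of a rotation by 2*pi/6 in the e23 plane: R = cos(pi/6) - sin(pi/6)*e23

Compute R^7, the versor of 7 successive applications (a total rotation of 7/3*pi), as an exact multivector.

The rotor phase is half the rotation angle and phases add under composition, so 7 steps in the e23 plane accumulate phase 7*(pi/6) = 7*pi/6: R^7 = cos(7*pi/6) - sin(7*pi/6)*e23.
cos(7*pi/6) = -sqrt(3)/2 and sin(7*pi/6) = -1/2, so R^7 = -sqrt(3)/2 + 1/2*e23. The net rotation is 1/3*pi (after discarding 1 full turn, each of which contributes a factor -1 to the rotor); the rotor keeps the half-angle phase exactly.
Answer: -sqrt(3)/2 + 1/2*e23


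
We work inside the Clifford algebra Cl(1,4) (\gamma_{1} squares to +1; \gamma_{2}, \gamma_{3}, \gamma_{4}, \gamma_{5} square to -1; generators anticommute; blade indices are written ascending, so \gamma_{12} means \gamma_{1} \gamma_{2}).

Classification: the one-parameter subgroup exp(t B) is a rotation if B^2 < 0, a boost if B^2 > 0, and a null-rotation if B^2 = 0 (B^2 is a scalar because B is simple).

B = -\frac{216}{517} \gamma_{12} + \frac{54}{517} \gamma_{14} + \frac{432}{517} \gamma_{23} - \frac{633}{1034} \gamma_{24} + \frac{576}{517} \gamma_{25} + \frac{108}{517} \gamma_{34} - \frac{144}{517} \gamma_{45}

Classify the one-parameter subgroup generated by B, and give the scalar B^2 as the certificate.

B^2 term by term: the squares give (-\frac{216}{517})^2*(\gamma_{12})^2 + (\frac{54}{517})^2*(\gamma_{14})^2 + (\frac{432}{517})^2*(\gamma_{23})^2 + (-\frac{633}{1034})^2*(\gamma_{24})^2 + (\frac{576}{517})^2*(\gamma_{25})^2 + (\frac{108}{517})^2*(\gamma_{34})^2 + (-\frac{144}{517})^2*(\gamma_{45})^2 = \frac{46656}{267289}*(+1) + \frac{2916}{267289}*(+1) + \frac{186624}{267289}*(-1) + \frac{400689}{1069156}*(-1) + \frac{331776}{267289}*(-1) + \frac{11664}{267289}*(-1) + \frac{20736}{267289}*(-1) = -\frac{9}{4} (each basis 2-blade squares to minus the product of its generators' squares); cross terms between blades sharing an index anticommute and cancel; the commuting (index-disjoint) pairs give grade-4 terms 2*c*c'*(blade product), which cancel blade by blade — \gamma_{1234}: -\frac{46656}{267289} + \frac{46656}{267289} = 0; \gamma_{1245}: \frac{62208}{267289} - \frac{62208}{267289} = 0; \gamma_{2345}: -\frac{124416}{267289} + \frac{124416}{267289} = 0 — confirming B is simple. So B^2 = -\frac{9}{4}.
Answer: rotation, certificate B^2 = -\frac{9}{4}. The scalar -\frac{9}{4} is the complete invariant here: its sign names the subgroup type.


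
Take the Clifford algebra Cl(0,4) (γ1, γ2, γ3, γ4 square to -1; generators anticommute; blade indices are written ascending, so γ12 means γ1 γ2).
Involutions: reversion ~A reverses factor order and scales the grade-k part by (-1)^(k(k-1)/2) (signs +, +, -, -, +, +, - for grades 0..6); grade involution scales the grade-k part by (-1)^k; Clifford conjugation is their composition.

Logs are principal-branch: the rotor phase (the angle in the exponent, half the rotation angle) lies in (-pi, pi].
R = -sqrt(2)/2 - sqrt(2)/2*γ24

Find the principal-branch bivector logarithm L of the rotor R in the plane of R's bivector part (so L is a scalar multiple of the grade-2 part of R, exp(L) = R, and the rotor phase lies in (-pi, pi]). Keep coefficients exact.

The scalar part of R is -sqrt(2)/2, which pins the rotor phase on the principal branch; dividing the bivector part by the sine of that phase recovers the unit plane, and L is the phase times that plane.
Concretely: cos(phase) = -sqrt(2)/2 gives phase = ±3*pi/4, and since phase/sin(phase) is even the sign is immaterial: L = (phase/sin(phase)) * <R>_2 = (3*sqrt(2)*pi/4) * <R>_2.
Answer: -3*pi/4*γ24


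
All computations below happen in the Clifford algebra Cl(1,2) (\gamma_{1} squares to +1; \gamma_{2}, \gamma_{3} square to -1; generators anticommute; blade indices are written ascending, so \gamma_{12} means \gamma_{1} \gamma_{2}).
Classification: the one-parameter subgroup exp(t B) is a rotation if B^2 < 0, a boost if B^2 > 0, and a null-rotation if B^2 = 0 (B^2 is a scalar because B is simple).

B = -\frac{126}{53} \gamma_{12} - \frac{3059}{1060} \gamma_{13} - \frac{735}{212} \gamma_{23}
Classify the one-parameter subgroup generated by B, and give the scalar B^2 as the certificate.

B^2 term by term: the squares give (-\frac{126}{53})^2*(\gamma_{12})^2 + (-\frac{3059}{1060})^2*(\gamma_{13})^2 + (-\frac{735}{212})^2*(\gamma_{23})^2 = \frac{15876}{2809}*(+1) + \frac{9357481}{1123600}*(+1) + \frac{540225}{44944}*(-1) = \frac{49}{25} (each basis 2-blade squares to minus the product of its generators' squares); cross terms between blades sharing an index anticommute and cancel. So B^2 = \frac{49}{25}.
Answer: boost, certificate B^2 = \frac{49}{25}. Because \frac{49}{25} is invariant under every versor sandwich, the classification follows from its sign alone.


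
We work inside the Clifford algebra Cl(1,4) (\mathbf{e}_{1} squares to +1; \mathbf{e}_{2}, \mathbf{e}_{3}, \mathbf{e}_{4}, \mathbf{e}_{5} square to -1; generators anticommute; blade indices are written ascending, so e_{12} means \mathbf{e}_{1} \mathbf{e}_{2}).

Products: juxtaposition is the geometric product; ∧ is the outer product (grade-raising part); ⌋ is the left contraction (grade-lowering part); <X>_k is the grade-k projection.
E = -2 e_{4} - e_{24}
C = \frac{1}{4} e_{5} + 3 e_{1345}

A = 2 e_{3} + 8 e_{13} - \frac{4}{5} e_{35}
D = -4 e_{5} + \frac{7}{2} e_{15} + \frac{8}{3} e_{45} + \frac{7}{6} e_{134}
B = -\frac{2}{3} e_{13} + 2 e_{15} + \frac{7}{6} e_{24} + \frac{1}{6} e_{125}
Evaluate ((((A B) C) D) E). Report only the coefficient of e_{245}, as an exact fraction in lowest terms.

step 1: -\frac{16}{3} - \frac{4}{3} e_{1} + \frac{8}{5} e_{13} + \frac{8}{15} e_{15} - 16 e_{35} + \frac{2}{15} e_{123} - 4 e_{135} - \frac{7}{3} e_{234} + \frac{4}{3} e_{235} - \frac{28}{3} e_{1234} + \frac{1}{3} e_{1235} + \frac{14}{15} e_{2345}
step 2: -\frac{2}{15} e_{1} + 4 e_{3} - 12 e_{4} - \frac{4}{3} e_{5} + \frac{14}{5} e_{12} + e_{13} - 48 e_{14} - \frac{1}{3} e_{15} - \frac{1}{3} e_{23} - e_{24} - 28 e_{25} + \frac{8}{5} e_{34} + \frac{24}{5} e_{45} - \frac{1}{12} e_{123} - 4 e_{124} - 7 e_{125} + \frac{2}{5} e_{135} - \frac{7}{30} e_{234} - \frac{2}{5} e_{245} - 4 e_{345} + \frac{1}{30} e_{1235} - 16 e_{1345} - \frac{7}{12} e_{2345} - \frac{7}{3} e_{12345}
step 3: -\frac{193}{10} - \frac{118}{15} e_{1} - \frac{2593}{30} e_{2} + \frac{979}{15} e_{3} + \frac{1513}{90} e_{4} + \frac{193}{15} e_{5} + \frac{12551}{180} e_{12} + \frac{874}{15} e_{13} - \frac{586}{45} e_{14} + \frac{1858}{15} e_{15} - \frac{539}{180} e_{23} - \frac{27421}{360} e_{24} - \frac{397}{90} e_{25} - \frac{3247}{45} e_{34} - \frac{713}{30} e_{35} + \frac{3233}{15} e_{45} + \frac{467}{90} e_{123} - \frac{1771}{90} e_{124} + \frac{53}{360} e_{125} - \frac{1154}{15} e_{134} - \frac{62}{5} e_{135} + \frac{10514}{45} e_{145} + \frac{77}{30} e_{234} + \frac{599}{360} e_{235} - \frac{1793}{180} e_{245} + \frac{419}{90} e_{345} - \frac{2593}{360} e_{1234} - \frac{11}{30} e_{1235} + \frac{599}{30} e_{1245} + \frac{442}{45} e_{1345} - \frac{731}{90} e_{2345} - \frac{5773}{180} e_{12345}
step 4: -\frac{15317}{360} - \frac{823}{18} e_{1} - \frac{3383}{20} e_{2} - \frac{13219}{90} e_{3} - \frac{287}{6} e_{4} - \frac{15877}{36} e_{5} - \frac{79}{3} e_{12} - \frac{52799}{360} e_{13} + \frac{15383}{180} e_{14} - \frac{40259}{90} e_{15} - \frac{3016}{45} e_{23} + \frac{1153}{6} e_{24} - \frac{3521}{18} e_{25} - \frac{22957}{180} e_{34} - \frac{107}{90} e_{35} + \frac{1919}{90} e_{45} - \frac{16441}{180} e_{123} - \frac{11843}{90} e_{124} - \frac{12311}{45} e_{125} - \frac{2191}{18} e_{134} + \frac{2237}{180} e_{135} + \frac{89237}{360} e_{145} + \frac{6413}{90} e_{234} + \frac{209}{10} e_{235} - \frac{976}{45} e_{245} - \frac{17711}{360} e_{345} + \frac{431}{9} e_{1234} + \frac{2219}{30} e_{1235} - \frac{22243}{180} e_{1245} - \frac{733}{30} e_{1345} - \frac{3679}{180} e_{2345} - \frac{197}{15} e_{12345}
Answer: -\frac{976}{45}


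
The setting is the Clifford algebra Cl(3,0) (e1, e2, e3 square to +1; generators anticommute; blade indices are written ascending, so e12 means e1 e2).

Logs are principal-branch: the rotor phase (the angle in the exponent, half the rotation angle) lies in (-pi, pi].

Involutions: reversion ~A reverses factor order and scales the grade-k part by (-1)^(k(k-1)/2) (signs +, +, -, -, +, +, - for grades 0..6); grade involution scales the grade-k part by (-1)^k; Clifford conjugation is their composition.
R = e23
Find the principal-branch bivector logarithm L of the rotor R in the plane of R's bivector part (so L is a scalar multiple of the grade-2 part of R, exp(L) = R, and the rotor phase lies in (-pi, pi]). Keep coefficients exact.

The scalar part of R is 0, and that scalar determines the rotor phase on the principal branch; recovering the unit plane as bivector-part over sine of the phase gives L = phase * plane.
Concretely: cos(phase) = 0 gives phase = ±pi/2, and since phase/sin(phase) is even the sign is immaterial: L = (phase/sin(phase)) * <R>_2 = (pi/2) * <R>_2.
Answer: pi/2*e23


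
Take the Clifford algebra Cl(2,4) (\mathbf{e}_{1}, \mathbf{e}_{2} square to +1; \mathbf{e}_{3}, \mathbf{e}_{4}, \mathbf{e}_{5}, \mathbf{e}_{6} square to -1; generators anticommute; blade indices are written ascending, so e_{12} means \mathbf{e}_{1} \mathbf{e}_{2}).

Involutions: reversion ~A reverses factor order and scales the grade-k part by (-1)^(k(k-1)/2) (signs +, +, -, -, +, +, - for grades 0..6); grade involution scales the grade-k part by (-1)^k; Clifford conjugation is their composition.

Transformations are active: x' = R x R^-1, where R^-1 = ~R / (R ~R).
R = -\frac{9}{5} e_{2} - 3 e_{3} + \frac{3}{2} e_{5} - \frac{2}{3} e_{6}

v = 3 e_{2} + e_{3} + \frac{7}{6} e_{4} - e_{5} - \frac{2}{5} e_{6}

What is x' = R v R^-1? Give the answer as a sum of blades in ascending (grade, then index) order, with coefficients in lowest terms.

~R = -\frac{9}{5} e_{2} - 3 e_{3} + \frac{3}{2} e_{5} - \frac{2}{3} e_{6}, and R ~R = -\frac{7609}{900}, so R^-1 = ~R / (-\frac{7609}{900}).
R v = -\frac{7}{6} + \frac{36}{5} e_{23} - \frac{21}{10} e_{24} - \frac{27}{10} e_{25} + \frac{68}{25} e_{26} - \frac{7}{2} e_{34} + \frac{3}{2} e_{35} + \frac{28}{15} e_{36} - \frac{7}{4} e_{45} + \frac{7}{9} e_{46} - \frac{19}{15} e_{56}
Answer: -\frac{3801}{1087} e_{2} - \frac{1987}{1087} e_{3} - \frac{7}{6} e_{4} + \frac{1537}{1087} e_{5} + \frac{1174}{5435} e_{6}
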